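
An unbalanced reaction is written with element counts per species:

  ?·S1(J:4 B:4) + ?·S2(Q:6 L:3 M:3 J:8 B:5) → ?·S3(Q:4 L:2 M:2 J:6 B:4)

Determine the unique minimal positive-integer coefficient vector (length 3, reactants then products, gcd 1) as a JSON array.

Coefficients: [1, 4, 6]

Q: 1·0+4·6 = 24 | 6·4 = 24
L: 1·0+4·3 = 12 | 6·2 = 12
M: 1·0+4·3 = 12 | 6·2 = 12
J: 1·4+4·8 = 36 | 6·6 = 36
B: 1·4+4·5 = 24 | 6·4 = 24
gcd(1,4,6) = 1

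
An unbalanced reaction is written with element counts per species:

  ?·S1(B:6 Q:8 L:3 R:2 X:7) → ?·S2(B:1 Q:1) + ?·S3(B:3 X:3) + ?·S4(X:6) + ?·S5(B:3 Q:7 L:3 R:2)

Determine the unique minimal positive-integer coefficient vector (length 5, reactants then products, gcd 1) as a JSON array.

Coefficients: [6, 6, 4, 5, 6]

B: 6·6 = 36 | 6·1+4·3+5·0+6·3 = 36
Q: 6·8 = 48 | 6·1+4·0+5·0+6·7 = 48
L: 6·3 = 18 | 6·0+4·0+5·0+6·3 = 18
R: 6·2 = 12 | 6·0+4·0+5·0+6·2 = 12
X: 6·7 = 42 | 6·0+4·3+5·6+6·0 = 42
gcd(6,6,4,5,6) = 1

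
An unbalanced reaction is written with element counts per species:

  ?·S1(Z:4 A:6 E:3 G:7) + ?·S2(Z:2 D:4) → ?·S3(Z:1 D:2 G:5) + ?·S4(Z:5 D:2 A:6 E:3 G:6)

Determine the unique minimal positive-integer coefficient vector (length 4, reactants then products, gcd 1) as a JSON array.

Coefficients: [5, 3, 1, 5]

Z: 5·4+3·2 = 26 | 1·1+5·5 = 26
D: 5·0+3·4 = 12 | 1·2+5·2 = 12
A: 5·6+3·0 = 30 | 1·0+5·6 = 30
E: 5·3+3·0 = 15 | 1·0+5·3 = 15
G: 5·7+3·0 = 35 | 1·5+5·6 = 35
gcd(5,3,1,5) = 1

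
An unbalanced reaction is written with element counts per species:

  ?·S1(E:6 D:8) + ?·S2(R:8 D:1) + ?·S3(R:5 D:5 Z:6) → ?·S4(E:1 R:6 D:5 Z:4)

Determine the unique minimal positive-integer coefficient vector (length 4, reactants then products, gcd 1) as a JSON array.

E: 1·6+2·0+4·0 = 6 | 6·1 = 6
R: 1·0+2·8+4·5 = 36 | 6·6 = 36
D: 1·8+2·1+4·5 = 30 | 6·5 = 30
Z: 1·0+2·0+4·6 = 24 | 6·4 = 24
gcd(1,2,4,6) = 1

Coefficients: [1, 2, 4, 6]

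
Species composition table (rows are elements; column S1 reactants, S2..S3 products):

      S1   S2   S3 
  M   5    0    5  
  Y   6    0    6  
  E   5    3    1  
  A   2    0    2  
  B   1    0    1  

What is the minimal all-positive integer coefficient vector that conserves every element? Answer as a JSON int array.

M: 3·5 = 15 | 4·0+3·5 = 15
Y: 3·6 = 18 | 4·0+3·6 = 18
E: 3·5 = 15 | 4·3+3·1 = 15
A: 3·2 = 6 | 4·0+3·2 = 6
B: 3·1 = 3 | 4·0+3·1 = 3
gcd(3,4,3) = 1

Coefficients: [3, 4, 3]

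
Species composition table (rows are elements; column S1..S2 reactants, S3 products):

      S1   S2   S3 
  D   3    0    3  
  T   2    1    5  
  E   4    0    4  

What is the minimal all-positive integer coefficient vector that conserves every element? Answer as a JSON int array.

D: 1·3+3·0 = 3 | 1·3 = 3
T: 1·2+3·1 = 5 | 1·5 = 5
E: 1·4+3·0 = 4 | 1·4 = 4
gcd(1,3,1) = 1

Coefficients: [1, 3, 1]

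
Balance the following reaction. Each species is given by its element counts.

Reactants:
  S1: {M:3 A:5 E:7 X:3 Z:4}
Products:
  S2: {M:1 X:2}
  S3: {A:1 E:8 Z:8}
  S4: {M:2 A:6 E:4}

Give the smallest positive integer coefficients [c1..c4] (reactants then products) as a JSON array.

Coefficients: [4, 6, 2, 3]

M: 4·3 = 12 | 6·1+2·0+3·2 = 12
A: 4·5 = 20 | 6·0+2·1+3·6 = 20
E: 4·7 = 28 | 6·0+2·8+3·4 = 28
X: 4·3 = 12 | 6·2+2·0+3·0 = 12
Z: 4·4 = 16 | 6·0+2·8+3·0 = 16
gcd(4,6,2,3) = 1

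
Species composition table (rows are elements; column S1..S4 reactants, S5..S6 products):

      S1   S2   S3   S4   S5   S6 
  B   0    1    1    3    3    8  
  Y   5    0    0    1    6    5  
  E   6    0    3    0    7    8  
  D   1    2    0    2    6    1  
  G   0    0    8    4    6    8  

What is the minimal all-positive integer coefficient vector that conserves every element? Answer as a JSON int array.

B: 5·0+6·1+2·1+4·3 = 20 | 4·3+1·8 = 20
Y: 5·5+6·0+2·0+4·1 = 29 | 4·6+1·5 = 29
E: 5·6+6·0+2·3+4·0 = 36 | 4·7+1·8 = 36
D: 5·1+6·2+2·0+4·2 = 25 | 4·6+1·1 = 25
G: 5·0+6·0+2·8+4·4 = 32 | 4·6+1·8 = 32
gcd(5,6,2,4,4,1) = 1

Coefficients: [5, 6, 2, 4, 4, 1]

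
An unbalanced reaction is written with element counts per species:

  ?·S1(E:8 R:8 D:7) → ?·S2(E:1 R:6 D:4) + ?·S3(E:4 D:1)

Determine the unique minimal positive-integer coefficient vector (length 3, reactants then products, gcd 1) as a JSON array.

E: 3·8 = 24 | 4·1+5·4 = 24
R: 3·8 = 24 | 4·6+5·0 = 24
D: 3·7 = 21 | 4·4+5·1 = 21
gcd(3,4,5) = 1

Coefficients: [3, 4, 5]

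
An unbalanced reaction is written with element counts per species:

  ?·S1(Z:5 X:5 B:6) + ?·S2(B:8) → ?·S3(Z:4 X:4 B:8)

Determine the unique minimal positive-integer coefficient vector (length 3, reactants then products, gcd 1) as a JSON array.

Z: 4·5+2·0 = 20 | 5·4 = 20
X: 4·5+2·0 = 20 | 5·4 = 20
B: 4·6+2·8 = 40 | 5·8 = 40
gcd(4,2,5) = 1

Coefficients: [4, 2, 5]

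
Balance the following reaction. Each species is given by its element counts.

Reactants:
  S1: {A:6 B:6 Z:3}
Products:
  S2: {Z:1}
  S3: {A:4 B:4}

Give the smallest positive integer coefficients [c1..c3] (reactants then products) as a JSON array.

Coefficients: [2, 6, 3]

A: 2·6 = 12 | 6·0+3·4 = 12
B: 2·6 = 12 | 6·0+3·4 = 12
Z: 2·3 = 6 | 6·1+3·0 = 6
gcd(2,6,3) = 1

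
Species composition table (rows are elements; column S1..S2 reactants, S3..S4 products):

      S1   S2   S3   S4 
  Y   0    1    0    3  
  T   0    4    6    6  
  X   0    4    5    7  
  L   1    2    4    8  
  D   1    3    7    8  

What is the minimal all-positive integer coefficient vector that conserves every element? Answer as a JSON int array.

Coefficients: [6, 3, 1, 1]

Y: 6·0+3·1 = 3 | 1·0+1·3 = 3
T: 6·0+3·4 = 12 | 1·6+1·6 = 12
X: 6·0+3·4 = 12 | 1·5+1·7 = 12
L: 6·1+3·2 = 12 | 1·4+1·8 = 12
D: 6·1+3·3 = 15 | 1·7+1·8 = 15
gcd(6,3,1,1) = 1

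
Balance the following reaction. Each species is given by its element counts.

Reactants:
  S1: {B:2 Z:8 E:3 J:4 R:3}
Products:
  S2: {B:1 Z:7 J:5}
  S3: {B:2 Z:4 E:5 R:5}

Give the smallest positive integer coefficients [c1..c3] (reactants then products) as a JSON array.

B: 5·2 = 10 | 4·1+3·2 = 10
Z: 5·8 = 40 | 4·7+3·4 = 40
E: 5·3 = 15 | 4·0+3·5 = 15
J: 5·4 = 20 | 4·5+3·0 = 20
R: 5·3 = 15 | 4·0+3·5 = 15
gcd(5,4,3) = 1

Coefficients: [5, 4, 3]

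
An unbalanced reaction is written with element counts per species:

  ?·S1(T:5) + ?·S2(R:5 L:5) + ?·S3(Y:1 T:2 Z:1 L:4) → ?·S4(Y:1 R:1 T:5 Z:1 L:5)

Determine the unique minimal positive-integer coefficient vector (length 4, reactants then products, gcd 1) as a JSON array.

Coefficients: [3, 1, 5, 5]

Y: 3·0+1·0+5·1 = 5 | 5·1 = 5
R: 3·0+1·5+5·0 = 5 | 5·1 = 5
T: 3·5+1·0+5·2 = 25 | 5·5 = 25
Z: 3·0+1·0+5·1 = 5 | 5·1 = 5
L: 3·0+1·5+5·4 = 25 | 5·5 = 25
gcd(3,1,5,5) = 1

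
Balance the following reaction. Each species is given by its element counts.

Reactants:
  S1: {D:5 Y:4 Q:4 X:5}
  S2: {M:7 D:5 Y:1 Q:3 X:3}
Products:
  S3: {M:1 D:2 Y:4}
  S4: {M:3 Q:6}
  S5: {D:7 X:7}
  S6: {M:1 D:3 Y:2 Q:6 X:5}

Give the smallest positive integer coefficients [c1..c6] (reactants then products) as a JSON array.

M: 6·0+2·7 = 14 | 5·1+2·3+3·0+3·1 = 14
D: 6·5+2·5 = 40 | 5·2+2·0+3·7+3·3 = 40
Y: 6·4+2·1 = 26 | 5·4+2·0+3·0+3·2 = 26
Q: 6·4+2·3 = 30 | 5·0+2·6+3·0+3·6 = 30
X: 6·5+2·3 = 36 | 5·0+2·0+3·7+3·5 = 36
gcd(6,2,5,2,3,3) = 1

Coefficients: [6, 2, 5, 2, 3, 3]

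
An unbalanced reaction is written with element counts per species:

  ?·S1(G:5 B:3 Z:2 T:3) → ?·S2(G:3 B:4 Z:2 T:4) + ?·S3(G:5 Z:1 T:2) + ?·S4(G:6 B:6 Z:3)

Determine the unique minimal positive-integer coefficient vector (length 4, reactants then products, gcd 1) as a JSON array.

Coefficients: [6, 3, 3, 1]

G: 6·5 = 30 | 3·3+3·5+1·6 = 30
B: 6·3 = 18 | 3·4+3·0+1·6 = 18
Z: 6·2 = 12 | 3·2+3·1+1·3 = 12
T: 6·3 = 18 | 3·4+3·2+1·0 = 18
gcd(6,3,3,1) = 1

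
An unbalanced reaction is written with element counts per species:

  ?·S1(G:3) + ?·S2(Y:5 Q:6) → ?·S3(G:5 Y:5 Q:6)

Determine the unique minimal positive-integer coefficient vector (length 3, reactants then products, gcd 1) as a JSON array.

Coefficients: [5, 3, 3]

G: 5·3+3·0 = 15 | 3·5 = 15
Y: 5·0+3·5 = 15 | 3·5 = 15
Q: 5·0+3·6 = 18 | 3·6 = 18
gcd(5,3,3) = 1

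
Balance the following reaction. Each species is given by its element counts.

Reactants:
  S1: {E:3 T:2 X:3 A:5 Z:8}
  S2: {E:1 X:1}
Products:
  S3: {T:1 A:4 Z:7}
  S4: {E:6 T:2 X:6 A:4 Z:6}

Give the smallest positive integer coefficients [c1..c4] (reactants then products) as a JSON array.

Coefficients: [4, 6, 2, 3]

E: 4·3+6·1 = 18 | 2·0+3·6 = 18
T: 4·2+6·0 = 8 | 2·1+3·2 = 8
X: 4·3+6·1 = 18 | 2·0+3·6 = 18
A: 4·5+6·0 = 20 | 2·4+3·4 = 20
Z: 4·8+6·0 = 32 | 2·7+3·6 = 32
gcd(4,6,2,3) = 1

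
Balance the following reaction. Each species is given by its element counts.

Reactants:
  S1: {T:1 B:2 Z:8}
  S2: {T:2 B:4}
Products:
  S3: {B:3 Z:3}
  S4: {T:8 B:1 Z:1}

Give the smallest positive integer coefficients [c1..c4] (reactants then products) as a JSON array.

Coefficients: [2, 3, 5, 1]

T: 2·1+3·2 = 8 | 5·0+1·8 = 8
B: 2·2+3·4 = 16 | 5·3+1·1 = 16
Z: 2·8+3·0 = 16 | 5·3+1·1 = 16
gcd(2,3,5,1) = 1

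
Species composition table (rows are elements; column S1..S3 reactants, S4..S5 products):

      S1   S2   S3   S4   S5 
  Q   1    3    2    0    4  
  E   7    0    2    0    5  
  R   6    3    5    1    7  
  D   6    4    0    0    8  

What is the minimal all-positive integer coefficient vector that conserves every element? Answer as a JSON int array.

Q: 4·1+6·3+1·2 = 24 | 5·0+6·4 = 24
E: 4·7+6·0+1·2 = 30 | 5·0+6·5 = 30
R: 4·6+6·3+1·5 = 47 | 5·1+6·7 = 47
D: 4·6+6·4+1·0 = 48 | 5·0+6·8 = 48
gcd(4,6,1,5,6) = 1

Coefficients: [4, 6, 1, 5, 6]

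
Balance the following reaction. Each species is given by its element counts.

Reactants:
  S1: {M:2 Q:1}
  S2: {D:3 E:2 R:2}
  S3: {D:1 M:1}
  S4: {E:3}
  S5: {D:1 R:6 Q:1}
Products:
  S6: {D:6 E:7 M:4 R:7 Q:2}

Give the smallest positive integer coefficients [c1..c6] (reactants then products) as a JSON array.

Coefficients: [5, 5, 6, 6, 3, 4]

D: 5·0+5·3+6·1+6·0+3·1 = 24 | 4·6 = 24
E: 5·0+5·2+6·0+6·3+3·0 = 28 | 4·7 = 28
M: 5·2+5·0+6·1+6·0+3·0 = 16 | 4·4 = 16
R: 5·0+5·2+6·0+6·0+3·6 = 28 | 4·7 = 28
Q: 5·1+5·0+6·0+6·0+3·1 = 8 | 4·2 = 8
gcd(5,5,6,6,3,4) = 1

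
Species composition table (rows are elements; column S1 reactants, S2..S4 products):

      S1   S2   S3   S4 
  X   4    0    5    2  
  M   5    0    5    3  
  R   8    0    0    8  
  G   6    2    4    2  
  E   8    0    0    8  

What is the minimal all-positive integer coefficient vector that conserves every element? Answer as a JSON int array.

Coefficients: [5, 6, 2, 5]

X: 5·4 = 20 | 6·0+2·5+5·2 = 20
M: 5·5 = 25 | 6·0+2·5+5·3 = 25
R: 5·8 = 40 | 6·0+2·0+5·8 = 40
G: 5·6 = 30 | 6·2+2·4+5·2 = 30
E: 5·8 = 40 | 6·0+2·0+5·8 = 40
gcd(5,6,2,5) = 1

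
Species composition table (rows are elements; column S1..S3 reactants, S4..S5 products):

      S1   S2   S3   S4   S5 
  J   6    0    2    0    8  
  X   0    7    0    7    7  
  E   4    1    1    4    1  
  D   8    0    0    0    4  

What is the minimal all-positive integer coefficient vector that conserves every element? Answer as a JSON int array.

J: 1·6+5·0+5·2 = 16 | 3·0+2·8 = 16
X: 1·0+5·7+5·0 = 35 | 3·7+2·7 = 35
E: 1·4+5·1+5·1 = 14 | 3·4+2·1 = 14
D: 1·8+5·0+5·0 = 8 | 3·0+2·4 = 8
gcd(1,5,5,3,2) = 1

Coefficients: [1, 5, 5, 3, 2]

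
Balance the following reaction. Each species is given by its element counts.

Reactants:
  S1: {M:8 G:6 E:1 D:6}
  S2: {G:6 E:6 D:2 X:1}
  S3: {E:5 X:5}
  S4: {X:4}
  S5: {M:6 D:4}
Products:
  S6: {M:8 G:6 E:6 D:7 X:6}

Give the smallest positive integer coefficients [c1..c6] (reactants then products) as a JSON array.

Coefficients: [1, 3, 1, 4, 4, 4]

M: 1·8+3·0+1·0+4·0+4·6 = 32 | 4·8 = 32
G: 1·6+3·6+1·0+4·0+4·0 = 24 | 4·6 = 24
E: 1·1+3·6+1·5+4·0+4·0 = 24 | 4·6 = 24
D: 1·6+3·2+1·0+4·0+4·4 = 28 | 4·7 = 28
X: 1·0+3·1+1·5+4·4+4·0 = 24 | 4·6 = 24
gcd(1,3,1,4,4,4) = 1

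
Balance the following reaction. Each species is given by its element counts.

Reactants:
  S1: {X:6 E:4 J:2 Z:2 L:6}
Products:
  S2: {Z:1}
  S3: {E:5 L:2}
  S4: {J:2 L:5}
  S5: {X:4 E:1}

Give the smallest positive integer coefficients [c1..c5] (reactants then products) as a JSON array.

X: 2·6 = 12 | 4·0+1·0+2·0+3·4 = 12
E: 2·4 = 8 | 4·0+1·5+2·0+3·1 = 8
J: 2·2 = 4 | 4·0+1·0+2·2+3·0 = 4
Z: 2·2 = 4 | 4·1+1·0+2·0+3·0 = 4
L: 2·6 = 12 | 4·0+1·2+2·5+3·0 = 12
gcd(2,4,1,2,3) = 1

Coefficients: [2, 4, 1, 2, 3]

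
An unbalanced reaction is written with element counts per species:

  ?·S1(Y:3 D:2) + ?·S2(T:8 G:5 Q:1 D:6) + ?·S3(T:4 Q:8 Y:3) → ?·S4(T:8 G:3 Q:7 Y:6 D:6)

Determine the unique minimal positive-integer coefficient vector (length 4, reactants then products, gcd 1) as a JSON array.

T: 6·0+3·8+4·4 = 40 | 5·8 = 40
G: 6·0+3·5+4·0 = 15 | 5·3 = 15
Q: 6·0+3·1+4·8 = 35 | 5·7 = 35
Y: 6·3+3·0+4·3 = 30 | 5·6 = 30
D: 6·2+3·6+4·0 = 30 | 5·6 = 30
gcd(6,3,4,5) = 1

Coefficients: [6, 3, 4, 5]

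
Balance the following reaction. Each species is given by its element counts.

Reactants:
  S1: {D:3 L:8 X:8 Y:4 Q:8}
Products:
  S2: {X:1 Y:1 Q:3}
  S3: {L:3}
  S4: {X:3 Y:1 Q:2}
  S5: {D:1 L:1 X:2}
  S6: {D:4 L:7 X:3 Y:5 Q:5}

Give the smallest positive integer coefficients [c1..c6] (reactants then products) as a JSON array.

D: 3·3 = 9 | 5·0+4·0+2·0+5·1+1·4 = 9
L: 3·8 = 24 | 5·0+4·3+2·0+5·1+1·7 = 24
X: 3·8 = 24 | 5·1+4·0+2·3+5·2+1·3 = 24
Y: 3·4 = 12 | 5·1+4·0+2·1+5·0+1·5 = 12
Q: 3·8 = 24 | 5·3+4·0+2·2+5·0+1·5 = 24
gcd(3,5,4,2,5,1) = 1

Coefficients: [3, 5, 4, 2, 5, 1]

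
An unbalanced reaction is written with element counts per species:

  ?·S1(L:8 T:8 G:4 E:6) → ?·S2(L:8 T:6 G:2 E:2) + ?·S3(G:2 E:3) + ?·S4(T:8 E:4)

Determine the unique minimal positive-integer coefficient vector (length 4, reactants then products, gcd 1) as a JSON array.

L: 4·8 = 32 | 4·8+4·0+1·0 = 32
T: 4·8 = 32 | 4·6+4·0+1·8 = 32
G: 4·4 = 16 | 4·2+4·2+1·0 = 16
E: 4·6 = 24 | 4·2+4·3+1·4 = 24
gcd(4,4,4,1) = 1

Coefficients: [4, 4, 4, 1]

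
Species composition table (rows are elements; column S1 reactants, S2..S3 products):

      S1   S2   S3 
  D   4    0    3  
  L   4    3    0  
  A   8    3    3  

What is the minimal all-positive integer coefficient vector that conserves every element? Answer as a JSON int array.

Coefficients: [3, 4, 4]

D: 3·4 = 12 | 4·0+4·3 = 12
L: 3·4 = 12 | 4·3+4·0 = 12
A: 3·8 = 24 | 4·3+4·3 = 24
gcd(3,4,4) = 1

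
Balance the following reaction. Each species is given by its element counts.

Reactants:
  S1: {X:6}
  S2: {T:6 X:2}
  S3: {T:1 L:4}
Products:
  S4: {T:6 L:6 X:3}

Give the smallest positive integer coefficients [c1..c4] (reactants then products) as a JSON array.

T: 1·0+3·6+6·1 = 24 | 4·6 = 24
L: 1·0+3·0+6·4 = 24 | 4·6 = 24
X: 1·6+3·2+6·0 = 12 | 4·3 = 12
gcd(1,3,6,4) = 1

Coefficients: [1, 3, 6, 4]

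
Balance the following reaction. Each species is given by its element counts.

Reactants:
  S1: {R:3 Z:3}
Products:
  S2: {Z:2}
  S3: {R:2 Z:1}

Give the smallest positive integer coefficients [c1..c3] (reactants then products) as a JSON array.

Coefficients: [4, 3, 6]

R: 4·3 = 12 | 3·0+6·2 = 12
Z: 4·3 = 12 | 3·2+6·1 = 12
gcd(4,3,6) = 1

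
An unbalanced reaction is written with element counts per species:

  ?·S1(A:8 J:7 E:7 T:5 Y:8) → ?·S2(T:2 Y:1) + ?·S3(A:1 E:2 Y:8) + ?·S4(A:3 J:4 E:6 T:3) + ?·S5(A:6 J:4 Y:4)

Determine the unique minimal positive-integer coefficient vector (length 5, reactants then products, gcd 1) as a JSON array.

A: 4·8 = 32 | 4·0+2·1+4·3+3·6 = 32
J: 4·7 = 28 | 4·0+2·0+4·4+3·4 = 28
E: 4·7 = 28 | 4·0+2·2+4·6+3·0 = 28
T: 4·5 = 20 | 4·2+2·0+4·3+3·0 = 20
Y: 4·8 = 32 | 4·1+2·8+4·0+3·4 = 32
gcd(4,4,2,4,3) = 1

Coefficients: [4, 4, 2, 4, 3]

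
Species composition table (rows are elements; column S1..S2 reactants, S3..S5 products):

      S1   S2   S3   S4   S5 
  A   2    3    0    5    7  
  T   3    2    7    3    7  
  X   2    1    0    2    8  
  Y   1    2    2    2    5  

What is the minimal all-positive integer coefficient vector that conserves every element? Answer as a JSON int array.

A: 5·2+4·3 = 22 | 1·0+3·5+1·7 = 22
T: 5·3+4·2 = 23 | 1·7+3·3+1·7 = 23
X: 5·2+4·1 = 14 | 1·0+3·2+1·8 = 14
Y: 5·1+4·2 = 13 | 1·2+3·2+1·5 = 13
gcd(5,4,1,3,1) = 1

Coefficients: [5, 4, 1, 3, 1]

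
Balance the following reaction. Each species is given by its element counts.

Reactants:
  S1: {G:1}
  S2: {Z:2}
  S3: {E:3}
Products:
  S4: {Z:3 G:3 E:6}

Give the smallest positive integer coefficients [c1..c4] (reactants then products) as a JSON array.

Coefficients: [6, 3, 4, 2]

Z: 6·0+3·2+4·0 = 6 | 2·3 = 6
G: 6·1+3·0+4·0 = 6 | 2·3 = 6
E: 6·0+3·0+4·3 = 12 | 2·6 = 12
gcd(6,3,4,2) = 1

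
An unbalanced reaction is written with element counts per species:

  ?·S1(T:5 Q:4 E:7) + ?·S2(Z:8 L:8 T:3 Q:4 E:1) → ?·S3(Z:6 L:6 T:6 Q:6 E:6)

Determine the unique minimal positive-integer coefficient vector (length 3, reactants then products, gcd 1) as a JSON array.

Coefficients: [3, 3, 4]

Z: 3·0+3·8 = 24 | 4·6 = 24
L: 3·0+3·8 = 24 | 4·6 = 24
T: 3·5+3·3 = 24 | 4·6 = 24
Q: 3·4+3·4 = 24 | 4·6 = 24
E: 3·7+3·1 = 24 | 4·6 = 24
gcd(3,3,4) = 1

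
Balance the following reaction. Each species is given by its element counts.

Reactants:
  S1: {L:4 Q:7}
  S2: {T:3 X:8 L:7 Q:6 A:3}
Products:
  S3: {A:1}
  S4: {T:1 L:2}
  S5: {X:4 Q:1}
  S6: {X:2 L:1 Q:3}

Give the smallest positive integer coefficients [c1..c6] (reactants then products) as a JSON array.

T: 1·0+2·3 = 6 | 6·0+6·1+1·0+6·0 = 6
X: 1·0+2·8 = 16 | 6·0+6·0+1·4+6·2 = 16
L: 1·4+2·7 = 18 | 6·0+6·2+1·0+6·1 = 18
Q: 1·7+2·6 = 19 | 6·0+6·0+1·1+6·3 = 19
A: 1·0+2·3 = 6 | 6·1+6·0+1·0+6·0 = 6
gcd(1,2,6,6,1,6) = 1

Coefficients: [1, 2, 6, 6, 1, 6]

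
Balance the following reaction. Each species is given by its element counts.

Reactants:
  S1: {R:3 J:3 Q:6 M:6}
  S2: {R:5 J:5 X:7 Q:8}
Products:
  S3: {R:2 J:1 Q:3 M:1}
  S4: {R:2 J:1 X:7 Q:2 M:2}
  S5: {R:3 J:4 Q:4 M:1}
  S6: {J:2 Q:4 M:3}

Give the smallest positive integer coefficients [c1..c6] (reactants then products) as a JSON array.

Coefficients: [4, 3, 6, 3, 3, 3]

R: 4·3+3·5 = 27 | 6·2+3·2+3·3+3·0 = 27
J: 4·3+3·5 = 27 | 6·1+3·1+3·4+3·2 = 27
X: 4·0+3·7 = 21 | 6·0+3·7+3·0+3·0 = 21
Q: 4·6+3·8 = 48 | 6·3+3·2+3·4+3·4 = 48
M: 4·6+3·0 = 24 | 6·1+3·2+3·1+3·3 = 24
gcd(4,3,6,3,3,3) = 1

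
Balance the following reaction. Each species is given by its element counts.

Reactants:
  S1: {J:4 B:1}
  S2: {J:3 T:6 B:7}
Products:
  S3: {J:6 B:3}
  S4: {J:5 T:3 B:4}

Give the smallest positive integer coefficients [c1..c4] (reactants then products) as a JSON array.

Coefficients: [5, 2, 1, 4]

J: 5·4+2·3 = 26 | 1·6+4·5 = 26
T: 5·0+2·6 = 12 | 1·0+4·3 = 12
B: 5·1+2·7 = 19 | 1·3+4·4 = 19
gcd(5,2,1,4) = 1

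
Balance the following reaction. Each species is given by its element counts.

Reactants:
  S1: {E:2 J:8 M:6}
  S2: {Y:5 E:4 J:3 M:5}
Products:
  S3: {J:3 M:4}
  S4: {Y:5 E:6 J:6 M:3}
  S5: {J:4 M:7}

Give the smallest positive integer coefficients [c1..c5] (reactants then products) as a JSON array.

Coefficients: [5, 5, 3, 5, 4]

Y: 5·0+5·5 = 25 | 3·0+5·5+4·0 = 25
E: 5·2+5·4 = 30 | 3·0+5·6+4·0 = 30
J: 5·8+5·3 = 55 | 3·3+5·6+4·4 = 55
M: 5·6+5·5 = 55 | 3·4+5·3+4·7 = 55
gcd(5,5,3,5,4) = 1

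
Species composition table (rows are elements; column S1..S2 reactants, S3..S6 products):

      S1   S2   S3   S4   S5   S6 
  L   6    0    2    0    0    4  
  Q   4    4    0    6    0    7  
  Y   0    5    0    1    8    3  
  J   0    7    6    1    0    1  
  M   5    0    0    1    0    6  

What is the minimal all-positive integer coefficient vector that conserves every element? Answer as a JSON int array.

L: 3·6+5·0 = 18 | 5·2+3·0+2·0+2·4 = 18
Q: 3·4+5·4 = 32 | 5·0+3·6+2·0+2·7 = 32
Y: 3·0+5·5 = 25 | 5·0+3·1+2·8+2·3 = 25
J: 3·0+5·7 = 35 | 5·6+3·1+2·0+2·1 = 35
M: 3·5+5·0 = 15 | 5·0+3·1+2·0+2·6 = 15
gcd(3,5,5,3,2,2) = 1

Coefficients: [3, 5, 5, 3, 2, 2]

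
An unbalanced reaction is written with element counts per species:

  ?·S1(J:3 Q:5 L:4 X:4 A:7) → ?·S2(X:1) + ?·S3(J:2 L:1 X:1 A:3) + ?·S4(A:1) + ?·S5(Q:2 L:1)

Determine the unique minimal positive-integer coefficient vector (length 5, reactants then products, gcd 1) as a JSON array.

J: 2·3 = 6 | 5·0+3·2+5·0+5·0 = 6
Q: 2·5 = 10 | 5·0+3·0+5·0+5·2 = 10
L: 2·4 = 8 | 5·0+3·1+5·0+5·1 = 8
X: 2·4 = 8 | 5·1+3·1+5·0+5·0 = 8
A: 2·7 = 14 | 5·0+3·3+5·1+5·0 = 14
gcd(2,5,3,5,5) = 1

Coefficients: [2, 5, 3, 5, 5]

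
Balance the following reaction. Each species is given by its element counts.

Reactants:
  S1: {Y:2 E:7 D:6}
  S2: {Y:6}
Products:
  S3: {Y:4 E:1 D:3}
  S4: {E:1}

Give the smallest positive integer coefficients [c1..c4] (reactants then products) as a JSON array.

Coefficients: [1, 1, 2, 5]

Y: 1·2+1·6 = 8 | 2·4+5·0 = 8
E: 1·7+1·0 = 7 | 2·1+5·1 = 7
D: 1·6+1·0 = 6 | 2·3+5·0 = 6
gcd(1,1,2,5) = 1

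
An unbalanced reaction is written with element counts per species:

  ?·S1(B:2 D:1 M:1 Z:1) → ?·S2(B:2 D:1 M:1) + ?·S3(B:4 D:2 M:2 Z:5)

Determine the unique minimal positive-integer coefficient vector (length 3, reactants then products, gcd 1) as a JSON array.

Coefficients: [5, 3, 1]

B: 5·2 = 10 | 3·2+1·4 = 10
D: 5·1 = 5 | 3·1+1·2 = 5
M: 5·1 = 5 | 3·1+1·2 = 5
Z: 5·1 = 5 | 3·0+1·5 = 5
gcd(5,3,1) = 1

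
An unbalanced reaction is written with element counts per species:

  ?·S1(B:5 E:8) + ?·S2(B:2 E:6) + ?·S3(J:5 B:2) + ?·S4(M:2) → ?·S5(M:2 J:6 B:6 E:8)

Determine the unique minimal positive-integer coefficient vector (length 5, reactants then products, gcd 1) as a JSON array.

M: 2·0+4·0+6·0+5·2 = 10 | 5·2 = 10
J: 2·0+4·0+6·5+5·0 = 30 | 5·6 = 30
B: 2·5+4·2+6·2+5·0 = 30 | 5·6 = 30
E: 2·8+4·6+6·0+5·0 = 40 | 5·8 = 40
gcd(2,4,6,5,5) = 1

Coefficients: [2, 4, 6, 5, 5]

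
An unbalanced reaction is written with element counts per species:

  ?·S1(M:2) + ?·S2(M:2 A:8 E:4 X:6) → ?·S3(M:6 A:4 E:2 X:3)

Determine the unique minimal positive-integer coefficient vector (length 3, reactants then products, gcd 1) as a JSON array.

M: 5·2+1·2 = 12 | 2·6 = 12
A: 5·0+1·8 = 8 | 2·4 = 8
E: 5·0+1·4 = 4 | 2·2 = 4
X: 5·0+1·6 = 6 | 2·3 = 6
gcd(5,1,2) = 1

Coefficients: [5, 1, 2]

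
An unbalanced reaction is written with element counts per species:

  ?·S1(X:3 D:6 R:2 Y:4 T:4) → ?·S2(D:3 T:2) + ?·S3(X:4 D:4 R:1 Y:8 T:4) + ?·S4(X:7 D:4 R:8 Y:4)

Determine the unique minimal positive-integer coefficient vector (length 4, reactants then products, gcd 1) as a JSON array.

X: 5·3 = 15 | 6·0+2·4+1·7 = 15
D: 5·6 = 30 | 6·3+2·4+1·4 = 30
R: 5·2 = 10 | 6·0+2·1+1·8 = 10
Y: 5·4 = 20 | 6·0+2·8+1·4 = 20
T: 5·4 = 20 | 6·2+2·4+1·0 = 20
gcd(5,6,2,1) = 1

Coefficients: [5, 6, 2, 1]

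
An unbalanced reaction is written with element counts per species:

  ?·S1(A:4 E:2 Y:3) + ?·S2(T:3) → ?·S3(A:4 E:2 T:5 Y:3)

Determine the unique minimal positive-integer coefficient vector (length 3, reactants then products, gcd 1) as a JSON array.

A: 3·4+5·0 = 12 | 3·4 = 12
E: 3·2+5·0 = 6 | 3·2 = 6
T: 3·0+5·3 = 15 | 3·5 = 15
Y: 3·3+5·0 = 9 | 3·3 = 9
gcd(3,5,3) = 1

Coefficients: [3, 5, 3]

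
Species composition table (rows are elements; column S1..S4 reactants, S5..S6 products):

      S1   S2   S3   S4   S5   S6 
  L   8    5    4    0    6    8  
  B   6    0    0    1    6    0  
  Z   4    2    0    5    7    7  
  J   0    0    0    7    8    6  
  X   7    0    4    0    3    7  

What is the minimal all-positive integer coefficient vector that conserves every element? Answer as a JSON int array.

Coefficients: [2, 2, 4, 6, 3, 3]

L: 2·8+2·5+4·4+6·0 = 42 | 3·6+3·8 = 42
B: 2·6+2·0+4·0+6·1 = 18 | 3·6+3·0 = 18
Z: 2·4+2·2+4·0+6·5 = 42 | 3·7+3·7 = 42
J: 2·0+2·0+4·0+6·7 = 42 | 3·8+3·6 = 42
X: 2·7+2·0+4·4+6·0 = 30 | 3·3+3·7 = 30
gcd(2,2,4,6,3,3) = 1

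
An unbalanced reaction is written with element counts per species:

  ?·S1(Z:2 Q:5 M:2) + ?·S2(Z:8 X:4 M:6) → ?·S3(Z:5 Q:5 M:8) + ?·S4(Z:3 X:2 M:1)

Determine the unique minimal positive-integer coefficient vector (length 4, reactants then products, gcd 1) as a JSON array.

Z: 2·2+3·8 = 28 | 2·5+6·3 = 28
Q: 2·5+3·0 = 10 | 2·5+6·0 = 10
X: 2·0+3·4 = 12 | 2·0+6·2 = 12
M: 2·2+3·6 = 22 | 2·8+6·1 = 22
gcd(2,3,2,6) = 1

Coefficients: [2, 3, 2, 6]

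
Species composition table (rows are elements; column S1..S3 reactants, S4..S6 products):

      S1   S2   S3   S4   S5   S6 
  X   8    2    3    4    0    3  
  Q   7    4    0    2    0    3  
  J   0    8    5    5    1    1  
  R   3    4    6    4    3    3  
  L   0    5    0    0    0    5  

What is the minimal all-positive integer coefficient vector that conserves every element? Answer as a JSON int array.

Coefficients: [1, 1, 3, 4, 2, 1]

X: 1·8+1·2+3·3 = 19 | 4·4+2·0+1·3 = 19
Q: 1·7+1·4+3·0 = 11 | 4·2+2·0+1·3 = 11
J: 1·0+1·8+3·5 = 23 | 4·5+2·1+1·1 = 23
R: 1·3+1·4+3·6 = 25 | 4·4+2·3+1·3 = 25
L: 1·0+1·5+3·0 = 5 | 4·0+2·0+1·5 = 5
gcd(1,1,3,4,2,1) = 1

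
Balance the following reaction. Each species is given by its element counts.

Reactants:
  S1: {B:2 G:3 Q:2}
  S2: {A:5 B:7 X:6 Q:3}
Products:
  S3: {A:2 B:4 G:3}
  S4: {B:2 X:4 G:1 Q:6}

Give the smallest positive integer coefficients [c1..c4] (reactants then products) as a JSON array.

Coefficients: [6, 2, 5, 3]

A: 6·0+2·5 = 10 | 5·2+3·0 = 10
B: 6·2+2·7 = 26 | 5·4+3·2 = 26
X: 6·0+2·6 = 12 | 5·0+3·4 = 12
G: 6·3+2·0 = 18 | 5·3+3·1 = 18
Q: 6·2+2·3 = 18 | 5·0+3·6 = 18
gcd(6,2,5,3) = 1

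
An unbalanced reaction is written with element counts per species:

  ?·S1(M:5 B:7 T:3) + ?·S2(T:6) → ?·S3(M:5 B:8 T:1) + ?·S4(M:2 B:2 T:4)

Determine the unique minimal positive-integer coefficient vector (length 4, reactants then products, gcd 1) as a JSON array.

M: 6·5+1·0 = 30 | 4·5+5·2 = 30
B: 6·7+1·0 = 42 | 4·8+5·2 = 42
T: 6·3+1·6 = 24 | 4·1+5·4 = 24
gcd(6,1,4,5) = 1

Coefficients: [6, 1, 4, 5]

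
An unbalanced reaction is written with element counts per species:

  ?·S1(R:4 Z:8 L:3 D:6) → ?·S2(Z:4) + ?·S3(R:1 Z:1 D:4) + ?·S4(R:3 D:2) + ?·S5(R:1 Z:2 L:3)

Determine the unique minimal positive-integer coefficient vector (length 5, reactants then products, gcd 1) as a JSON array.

Coefficients: [5, 6, 6, 3, 5]

R: 5·4 = 20 | 6·0+6·1+3·3+5·1 = 20
Z: 5·8 = 40 | 6·4+6·1+3·0+5·2 = 40
L: 5·3 = 15 | 6·0+6·0+3·0+5·3 = 15
D: 5·6 = 30 | 6·0+6·4+3·2+5·0 = 30
gcd(5,6,6,3,5) = 1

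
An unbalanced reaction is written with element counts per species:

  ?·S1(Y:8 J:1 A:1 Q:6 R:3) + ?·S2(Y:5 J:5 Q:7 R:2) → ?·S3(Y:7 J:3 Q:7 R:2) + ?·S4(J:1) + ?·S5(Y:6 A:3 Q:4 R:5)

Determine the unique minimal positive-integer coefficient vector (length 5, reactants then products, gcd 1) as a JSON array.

Y: 3·8+2·5 = 34 | 4·7+1·0+1·6 = 34
J: 3·1+2·5 = 13 | 4·3+1·1+1·0 = 13
A: 3·1+2·0 = 3 | 4·0+1·0+1·3 = 3
Q: 3·6+2·7 = 32 | 4·7+1·0+1·4 = 32
R: 3·3+2·2 = 13 | 4·2+1·0+1·5 = 13
gcd(3,2,4,1,1) = 1

Coefficients: [3, 2, 4, 1, 1]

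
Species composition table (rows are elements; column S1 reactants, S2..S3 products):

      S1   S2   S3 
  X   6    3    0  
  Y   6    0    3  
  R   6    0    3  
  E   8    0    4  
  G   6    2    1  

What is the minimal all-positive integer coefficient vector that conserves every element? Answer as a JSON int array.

X: 1·6 = 6 | 2·3+2·0 = 6
Y: 1·6 = 6 | 2·0+2·3 = 6
R: 1·6 = 6 | 2·0+2·3 = 6
E: 1·8 = 8 | 2·0+2·4 = 8
G: 1·6 = 6 | 2·2+2·1 = 6
gcd(1,2,2) = 1

Coefficients: [1, 2, 2]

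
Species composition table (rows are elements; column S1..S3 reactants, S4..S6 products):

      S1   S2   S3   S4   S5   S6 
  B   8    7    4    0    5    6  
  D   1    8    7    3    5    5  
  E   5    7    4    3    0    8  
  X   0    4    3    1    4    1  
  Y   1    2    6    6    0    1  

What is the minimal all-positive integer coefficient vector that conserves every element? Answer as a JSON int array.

Coefficients: [1, 5, 3, 4, 5, 5]

B: 1·8+5·7+3·4 = 55 | 4·0+5·5+5·6 = 55
D: 1·1+5·8+3·7 = 62 | 4·3+5·5+5·5 = 62
E: 1·5+5·7+3·4 = 52 | 4·3+5·0+5·8 = 52
X: 1·0+5·4+3·3 = 29 | 4·1+5·4+5·1 = 29
Y: 1·1+5·2+3·6 = 29 | 4·6+5·0+5·1 = 29
gcd(1,5,3,4,5,5) = 1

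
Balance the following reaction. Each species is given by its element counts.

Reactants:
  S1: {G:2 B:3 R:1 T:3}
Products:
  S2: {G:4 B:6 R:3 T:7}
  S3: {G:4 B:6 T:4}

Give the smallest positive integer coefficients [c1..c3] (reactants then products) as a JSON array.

G: 6·2 = 12 | 2·4+1·4 = 12
B: 6·3 = 18 | 2·6+1·6 = 18
R: 6·1 = 6 | 2·3+1·0 = 6
T: 6·3 = 18 | 2·7+1·4 = 18
gcd(6,2,1) = 1

Coefficients: [6, 2, 1]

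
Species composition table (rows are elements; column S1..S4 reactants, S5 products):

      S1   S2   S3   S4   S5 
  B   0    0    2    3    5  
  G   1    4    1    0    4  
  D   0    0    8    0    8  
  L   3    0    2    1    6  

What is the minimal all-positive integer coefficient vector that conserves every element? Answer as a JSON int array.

Coefficients: [2, 1, 2, 2, 2]

B: 2·0+1·0+2·2+2·3 = 10 | 2·5 = 10
G: 2·1+1·4+2·1+2·0 = 8 | 2·4 = 8
D: 2·0+1·0+2·8+2·0 = 16 | 2·8 = 16
L: 2·3+1·0+2·2+2·1 = 12 | 2·6 = 12
gcd(2,1,2,2,2) = 1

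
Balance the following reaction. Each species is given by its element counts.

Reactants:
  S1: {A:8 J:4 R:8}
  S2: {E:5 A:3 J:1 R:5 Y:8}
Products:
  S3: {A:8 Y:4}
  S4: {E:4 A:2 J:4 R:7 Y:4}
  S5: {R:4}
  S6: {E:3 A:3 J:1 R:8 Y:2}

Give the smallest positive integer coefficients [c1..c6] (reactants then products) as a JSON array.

E: 5·0+6·5 = 30 | 5·0+6·4+3·0+2·3 = 30
A: 5·8+6·3 = 58 | 5·8+6·2+3·0+2·3 = 58
J: 5·4+6·1 = 26 | 5·0+6·4+3·0+2·1 = 26
R: 5·8+6·5 = 70 | 5·0+6·7+3·4+2·8 = 70
Y: 5·0+6·8 = 48 | 5·4+6·4+3·0+2·2 = 48
gcd(5,6,5,6,3,2) = 1

Coefficients: [5, 6, 5, 6, 3, 2]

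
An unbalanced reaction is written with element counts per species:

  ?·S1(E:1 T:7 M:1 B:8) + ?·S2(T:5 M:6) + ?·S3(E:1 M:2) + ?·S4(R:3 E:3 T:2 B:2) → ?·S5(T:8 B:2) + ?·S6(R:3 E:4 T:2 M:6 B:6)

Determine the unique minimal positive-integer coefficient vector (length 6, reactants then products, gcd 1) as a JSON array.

Coefficients: [4, 4, 1, 5, 6, 5]

R: 4·0+4·0+1·0+5·3 = 15 | 6·0+5·3 = 15
E: 4·1+4·0+1·1+5·3 = 20 | 6·0+5·4 = 20
T: 4·7+4·5+1·0+5·2 = 58 | 6·8+5·2 = 58
M: 4·1+4·6+1·2+5·0 = 30 | 6·0+5·6 = 30
B: 4·8+4·0+1·0+5·2 = 42 | 6·2+5·6 = 42
gcd(4,4,1,5,6,5) = 1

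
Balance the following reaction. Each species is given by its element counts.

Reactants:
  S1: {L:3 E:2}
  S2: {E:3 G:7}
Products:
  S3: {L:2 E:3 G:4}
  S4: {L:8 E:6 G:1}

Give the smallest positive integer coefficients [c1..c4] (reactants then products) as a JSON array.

L: 6·3+3·0 = 18 | 5·2+1·8 = 18
E: 6·2+3·3 = 21 | 5·3+1·6 = 21
G: 6·0+3·7 = 21 | 5·4+1·1 = 21
gcd(6,3,5,1) = 1

Coefficients: [6, 3, 5, 1]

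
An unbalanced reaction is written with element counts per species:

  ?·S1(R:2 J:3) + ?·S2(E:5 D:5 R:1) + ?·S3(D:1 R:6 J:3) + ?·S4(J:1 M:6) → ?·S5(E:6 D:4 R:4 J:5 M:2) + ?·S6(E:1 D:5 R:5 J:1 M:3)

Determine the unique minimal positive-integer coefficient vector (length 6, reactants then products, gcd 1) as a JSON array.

E: 3·0+4·5+2·0+2·0 = 20 | 3·6+2·1 = 20
D: 3·0+4·5+2·1+2·0 = 22 | 3·4+2·5 = 22
R: 3·2+4·1+2·6+2·0 = 22 | 3·4+2·5 = 22
J: 3·3+4·0+2·3+2·1 = 17 | 3·5+2·1 = 17
M: 3·0+4·0+2·0+2·6 = 12 | 3·2+2·3 = 12
gcd(3,4,2,2,3,2) = 1

Coefficients: [3, 4, 2, 2, 3, 2]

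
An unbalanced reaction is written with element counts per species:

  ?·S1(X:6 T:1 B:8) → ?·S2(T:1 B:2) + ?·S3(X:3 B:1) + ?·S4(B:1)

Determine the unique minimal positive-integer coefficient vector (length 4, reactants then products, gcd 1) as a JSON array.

Coefficients: [1, 1, 2, 4]

X: 1·6 = 6 | 1·0+2·3+4·0 = 6
T: 1·1 = 1 | 1·1+2·0+4·0 = 1
B: 1·8 = 8 | 1·2+2·1+4·1 = 8
gcd(1,1,2,4) = 1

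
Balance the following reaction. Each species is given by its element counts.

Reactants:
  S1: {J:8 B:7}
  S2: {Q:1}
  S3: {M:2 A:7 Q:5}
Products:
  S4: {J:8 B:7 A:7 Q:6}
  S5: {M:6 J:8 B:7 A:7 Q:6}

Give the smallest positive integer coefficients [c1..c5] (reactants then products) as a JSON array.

M: 3·0+3·0+3·2 = 6 | 2·0+1·6 = 6
J: 3·8+3·0+3·0 = 24 | 2·8+1·8 = 24
B: 3·7+3·0+3·0 = 21 | 2·7+1·7 = 21
A: 3·0+3·0+3·7 = 21 | 2·7+1·7 = 21
Q: 3·0+3·1+3·5 = 18 | 2·6+1·6 = 18
gcd(3,3,3,2,1) = 1

Coefficients: [3, 3, 3, 2, 1]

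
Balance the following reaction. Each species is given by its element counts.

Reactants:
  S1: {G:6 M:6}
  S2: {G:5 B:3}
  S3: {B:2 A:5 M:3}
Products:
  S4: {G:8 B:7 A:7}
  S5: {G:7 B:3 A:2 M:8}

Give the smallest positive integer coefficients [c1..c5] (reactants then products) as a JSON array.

Coefficients: [2, 5, 4, 2, 3]

G: 2·6+5·5+4·0 = 37 | 2·8+3·7 = 37
B: 2·0+5·3+4·2 = 23 | 2·7+3·3 = 23
A: 2·0+5·0+4·5 = 20 | 2·7+3·2 = 20
M: 2·6+5·0+4·3 = 24 | 2·0+3·8 = 24
gcd(2,5,4,2,3) = 1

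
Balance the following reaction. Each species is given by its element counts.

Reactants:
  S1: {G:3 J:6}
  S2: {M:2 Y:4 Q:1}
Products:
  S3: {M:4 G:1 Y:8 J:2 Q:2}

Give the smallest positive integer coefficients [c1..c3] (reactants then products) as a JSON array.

Coefficients: [1, 6, 3]

M: 1·0+6·2 = 12 | 3·4 = 12
G: 1·3+6·0 = 3 | 3·1 = 3
Y: 1·0+6·4 = 24 | 3·8 = 24
J: 1·6+6·0 = 6 | 3·2 = 6
Q: 1·0+6·1 = 6 | 3·2 = 6
gcd(1,6,3) = 1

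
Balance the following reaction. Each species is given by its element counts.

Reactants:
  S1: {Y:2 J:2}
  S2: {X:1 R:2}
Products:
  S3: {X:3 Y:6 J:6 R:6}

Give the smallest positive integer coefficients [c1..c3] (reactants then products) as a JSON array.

X: 3·0+3·1 = 3 | 1·3 = 3
Y: 3·2+3·0 = 6 | 1·6 = 6
J: 3·2+3·0 = 6 | 1·6 = 6
R: 3·0+3·2 = 6 | 1·6 = 6
gcd(3,3,1) = 1

Coefficients: [3, 3, 1]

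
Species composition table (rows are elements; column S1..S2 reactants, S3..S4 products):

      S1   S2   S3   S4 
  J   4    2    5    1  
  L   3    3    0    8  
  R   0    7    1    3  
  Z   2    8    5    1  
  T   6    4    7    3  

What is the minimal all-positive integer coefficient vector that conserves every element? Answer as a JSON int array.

Coefficients: [6, 2, 5, 3]

J: 6·4+2·2 = 28 | 5·5+3·1 = 28
L: 6·3+2·3 = 24 | 5·0+3·8 = 24
R: 6·0+2·7 = 14 | 5·1+3·3 = 14
Z: 6·2+2·8 = 28 | 5·5+3·1 = 28
T: 6·6+2·4 = 44 | 5·7+3·3 = 44
gcd(6,2,5,3) = 1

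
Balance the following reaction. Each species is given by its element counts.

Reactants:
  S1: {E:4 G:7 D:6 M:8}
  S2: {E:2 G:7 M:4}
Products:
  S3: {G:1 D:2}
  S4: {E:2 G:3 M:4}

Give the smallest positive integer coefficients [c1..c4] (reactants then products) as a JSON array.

E: 2·4+1·2 = 10 | 6·0+5·2 = 10
G: 2·7+1·7 = 21 | 6·1+5·3 = 21
D: 2·6+1·0 = 12 | 6·2+5·0 = 12
M: 2·8+1·4 = 20 | 6·0+5·4 = 20
gcd(2,1,6,5) = 1

Coefficients: [2, 1, 6, 5]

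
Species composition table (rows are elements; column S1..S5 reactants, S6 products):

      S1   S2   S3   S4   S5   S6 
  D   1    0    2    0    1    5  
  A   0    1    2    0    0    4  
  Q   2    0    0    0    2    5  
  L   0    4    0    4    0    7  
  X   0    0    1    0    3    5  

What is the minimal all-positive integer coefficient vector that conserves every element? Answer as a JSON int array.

D: 5·1+6·0+5·2+1·0+5·1 = 20 | 4·5 = 20
A: 5·0+6·1+5·2+1·0+5·0 = 16 | 4·4 = 16
Q: 5·2+6·0+5·0+1·0+5·2 = 20 | 4·5 = 20
L: 5·0+6·4+5·0+1·4+5·0 = 28 | 4·7 = 28
X: 5·0+6·0+5·1+1·0+5·3 = 20 | 4·5 = 20
gcd(5,6,5,1,5,4) = 1

Coefficients: [5, 6, 5, 1, 5, 4]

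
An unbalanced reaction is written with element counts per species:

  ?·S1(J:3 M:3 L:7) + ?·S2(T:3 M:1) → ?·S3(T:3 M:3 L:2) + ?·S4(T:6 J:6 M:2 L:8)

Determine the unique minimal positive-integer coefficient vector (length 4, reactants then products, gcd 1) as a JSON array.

Coefficients: [2, 5, 3, 1]

T: 2·0+5·3 = 15 | 3·3+1·6 = 15
J: 2·3+5·0 = 6 | 3·0+1·6 = 6
M: 2·3+5·1 = 11 | 3·3+1·2 = 11
L: 2·7+5·0 = 14 | 3·2+1·8 = 14
gcd(2,5,3,1) = 1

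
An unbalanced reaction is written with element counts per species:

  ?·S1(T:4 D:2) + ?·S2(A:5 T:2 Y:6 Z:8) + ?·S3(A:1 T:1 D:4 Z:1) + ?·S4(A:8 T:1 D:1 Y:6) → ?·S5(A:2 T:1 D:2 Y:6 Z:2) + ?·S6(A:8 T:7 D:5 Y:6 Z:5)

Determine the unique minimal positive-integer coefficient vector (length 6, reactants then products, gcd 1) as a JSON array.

A: 6·0+3·5+3·1+3·8 = 42 | 1·2+5·8 = 42
T: 6·4+3·2+3·1+3·1 = 36 | 1·1+5·7 = 36
D: 6·2+3·0+3·4+3·1 = 27 | 1·2+5·5 = 27
Y: 6·0+3·6+3·0+3·6 = 36 | 1·6+5·6 = 36
Z: 6·0+3·8+3·1+3·0 = 27 | 1·2+5·5 = 27
gcd(6,3,3,3,1,5) = 1

Coefficients: [6, 3, 3, 3, 1, 5]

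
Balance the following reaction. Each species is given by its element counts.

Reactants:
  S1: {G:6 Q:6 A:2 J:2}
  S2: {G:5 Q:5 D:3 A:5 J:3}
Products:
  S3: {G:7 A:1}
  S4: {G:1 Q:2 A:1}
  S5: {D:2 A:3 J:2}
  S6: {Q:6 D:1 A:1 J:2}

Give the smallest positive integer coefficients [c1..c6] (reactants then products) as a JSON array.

G: 1·6+2·5 = 16 | 2·7+2·1+2·0+2·0 = 16
Q: 1·6+2·5 = 16 | 2·0+2·2+2·0+2·6 = 16
D: 1·0+2·3 = 6 | 2·0+2·0+2·2+2·1 = 6
A: 1·2+2·5 = 12 | 2·1+2·1+2·3+2·1 = 12
J: 1·2+2·3 = 8 | 2·0+2·0+2·2+2·2 = 8
gcd(1,2,2,2,2,2) = 1

Coefficients: [1, 2, 2, 2, 2, 2]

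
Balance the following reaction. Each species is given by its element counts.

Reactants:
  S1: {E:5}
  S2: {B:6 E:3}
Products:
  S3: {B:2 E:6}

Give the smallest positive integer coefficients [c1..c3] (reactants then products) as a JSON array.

B: 3·0+1·6 = 6 | 3·2 = 6
E: 3·5+1·3 = 18 | 3·6 = 18
gcd(3,1,3) = 1

Coefficients: [3, 1, 3]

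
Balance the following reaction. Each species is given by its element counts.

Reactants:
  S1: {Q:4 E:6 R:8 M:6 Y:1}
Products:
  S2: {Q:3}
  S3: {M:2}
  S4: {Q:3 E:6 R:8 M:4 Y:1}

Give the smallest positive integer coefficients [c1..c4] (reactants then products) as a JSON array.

Coefficients: [3, 1, 3, 3]

Q: 3·4 = 12 | 1·3+3·0+3·3 = 12
E: 3·6 = 18 | 1·0+3·0+3·6 = 18
R: 3·8 = 24 | 1·0+3·0+3·8 = 24
M: 3·6 = 18 | 1·0+3·2+3·4 = 18
Y: 3·1 = 3 | 1·0+3·0+3·1 = 3
gcd(3,1,3,3) = 1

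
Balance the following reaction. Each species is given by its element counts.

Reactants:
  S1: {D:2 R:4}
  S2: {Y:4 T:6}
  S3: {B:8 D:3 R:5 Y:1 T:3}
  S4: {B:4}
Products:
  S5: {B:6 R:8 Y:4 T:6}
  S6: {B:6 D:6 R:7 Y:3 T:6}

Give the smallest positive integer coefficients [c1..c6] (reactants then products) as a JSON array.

B: 6·0+4·0+4·8+1·4 = 36 | 2·6+4·6 = 36
D: 6·2+4·0+4·3+1·0 = 24 | 2·0+4·6 = 24
R: 6·4+4·0+4·5+1·0 = 44 | 2·8+4·7 = 44
Y: 6·0+4·4+4·1+1·0 = 20 | 2·4+4·3 = 20
T: 6·0+4·6+4·3+1·0 = 36 | 2·6+4·6 = 36
gcd(6,4,4,1,2,4) = 1

Coefficients: [6, 4, 4, 1, 2, 4]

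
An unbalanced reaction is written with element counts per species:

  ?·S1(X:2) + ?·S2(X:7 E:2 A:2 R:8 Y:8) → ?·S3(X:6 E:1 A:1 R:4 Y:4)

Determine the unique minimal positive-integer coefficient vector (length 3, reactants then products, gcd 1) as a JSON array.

Coefficients: [5, 2, 4]

X: 5·2+2·7 = 24 | 4·6 = 24
E: 5·0+2·2 = 4 | 4·1 = 4
A: 5·0+2·2 = 4 | 4·1 = 4
R: 5·0+2·8 = 16 | 4·4 = 16
Y: 5·0+2·8 = 16 | 4·4 = 16
gcd(5,2,4) = 1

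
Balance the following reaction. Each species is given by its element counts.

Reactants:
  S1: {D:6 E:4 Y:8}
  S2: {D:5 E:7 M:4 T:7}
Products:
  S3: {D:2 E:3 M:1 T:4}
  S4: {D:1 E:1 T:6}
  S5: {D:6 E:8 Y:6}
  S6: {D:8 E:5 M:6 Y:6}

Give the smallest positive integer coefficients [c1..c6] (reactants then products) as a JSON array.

D: 3·6+4·5 = 38 | 4·2+2·1+2·6+2·8 = 38
E: 3·4+4·7 = 40 | 4·3+2·1+2·8+2·5 = 40
M: 3·0+4·4 = 16 | 4·1+2·0+2·0+2·6 = 16
T: 3·0+4·7 = 28 | 4·4+2·6+2·0+2·0 = 28
Y: 3·8+4·0 = 24 | 4·0+2·0+2·6+2·6 = 24
gcd(3,4,4,2,2,2) = 1

Coefficients: [3, 4, 4, 2, 2, 2]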